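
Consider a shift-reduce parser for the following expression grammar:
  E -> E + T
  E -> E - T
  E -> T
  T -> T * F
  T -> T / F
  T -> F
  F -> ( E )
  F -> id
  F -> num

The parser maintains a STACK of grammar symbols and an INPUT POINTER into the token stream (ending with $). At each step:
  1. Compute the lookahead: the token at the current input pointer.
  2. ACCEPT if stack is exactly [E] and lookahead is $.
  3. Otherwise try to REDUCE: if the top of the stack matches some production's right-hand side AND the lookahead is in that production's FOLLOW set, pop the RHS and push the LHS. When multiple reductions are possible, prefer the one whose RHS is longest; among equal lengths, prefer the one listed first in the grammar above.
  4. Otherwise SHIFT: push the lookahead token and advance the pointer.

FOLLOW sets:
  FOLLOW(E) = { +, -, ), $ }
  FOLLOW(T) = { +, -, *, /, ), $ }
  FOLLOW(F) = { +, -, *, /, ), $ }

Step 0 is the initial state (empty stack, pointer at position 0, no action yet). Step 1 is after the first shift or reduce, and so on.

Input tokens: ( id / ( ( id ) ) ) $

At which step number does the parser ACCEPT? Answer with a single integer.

Step 1: shift (. Stack=[(] ptr=1 lookahead=id remaining=[id / ( ( id ) ) ) $]
Step 2: shift id. Stack=[( id] ptr=2 lookahead=/ remaining=[/ ( ( id ) ) ) $]
Step 3: reduce F->id. Stack=[( F] ptr=2 lookahead=/ remaining=[/ ( ( id ) ) ) $]
Step 4: reduce T->F. Stack=[( T] ptr=2 lookahead=/ remaining=[/ ( ( id ) ) ) $]
Step 5: shift /. Stack=[( T /] ptr=3 lookahead=( remaining=[( ( id ) ) ) $]
Step 6: shift (. Stack=[( T / (] ptr=4 lookahead=( remaining=[( id ) ) ) $]
Step 7: shift (. Stack=[( T / ( (] ptr=5 lookahead=id remaining=[id ) ) ) $]
Step 8: shift id. Stack=[( T / ( ( id] ptr=6 lookahead=) remaining=[) ) ) $]
Step 9: reduce F->id. Stack=[( T / ( ( F] ptr=6 lookahead=) remaining=[) ) ) $]
Step 10: reduce T->F. Stack=[( T / ( ( T] ptr=6 lookahead=) remaining=[) ) ) $]
Step 11: reduce E->T. Stack=[( T / ( ( E] ptr=6 lookahead=) remaining=[) ) ) $]
Step 12: shift ). Stack=[( T / ( ( E )] ptr=7 lookahead=) remaining=[) ) $]
Step 13: reduce F->( E ). Stack=[( T / ( F] ptr=7 lookahead=) remaining=[) ) $]
Step 14: reduce T->F. Stack=[( T / ( T] ptr=7 lookahead=) remaining=[) ) $]
Step 15: reduce E->T. Stack=[( T / ( E] ptr=7 lookahead=) remaining=[) ) $]
Step 16: shift ). Stack=[( T / ( E )] ptr=8 lookahead=) remaining=[) $]
Step 17: reduce F->( E ). Stack=[( T / F] ptr=8 lookahead=) remaining=[) $]
Step 18: reduce T->T / F. Stack=[( T] ptr=8 lookahead=) remaining=[) $]
Step 19: reduce E->T. Stack=[( E] ptr=8 lookahead=) remaining=[) $]
Step 20: shift ). Stack=[( E )] ptr=9 lookahead=$ remaining=[$]
Step 21: reduce F->( E ). Stack=[F] ptr=9 lookahead=$ remaining=[$]
Step 22: reduce T->F. Stack=[T] ptr=9 lookahead=$ remaining=[$]
Step 23: reduce E->T. Stack=[E] ptr=9 lookahead=$ remaining=[$]
Step 24: accept. Stack=[E] ptr=9 lookahead=$ remaining=[$]

Answer: 24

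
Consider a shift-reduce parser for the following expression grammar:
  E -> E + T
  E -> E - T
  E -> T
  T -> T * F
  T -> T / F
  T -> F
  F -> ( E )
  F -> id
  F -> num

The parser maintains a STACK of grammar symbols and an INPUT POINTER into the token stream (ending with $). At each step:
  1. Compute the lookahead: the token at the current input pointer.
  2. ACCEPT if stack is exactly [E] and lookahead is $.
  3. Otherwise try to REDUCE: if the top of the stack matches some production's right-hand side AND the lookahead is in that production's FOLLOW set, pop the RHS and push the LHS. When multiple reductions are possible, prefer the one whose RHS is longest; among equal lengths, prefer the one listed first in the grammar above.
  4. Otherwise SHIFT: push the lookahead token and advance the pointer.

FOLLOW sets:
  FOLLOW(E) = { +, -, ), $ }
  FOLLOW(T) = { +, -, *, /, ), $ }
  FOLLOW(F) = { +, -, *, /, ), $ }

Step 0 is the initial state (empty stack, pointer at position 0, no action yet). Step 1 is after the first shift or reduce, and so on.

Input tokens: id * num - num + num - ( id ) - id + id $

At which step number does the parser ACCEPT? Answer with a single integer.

Step 1: shift id. Stack=[id] ptr=1 lookahead=* remaining=[* num - num + num - ( id ) - id + id $]
Step 2: reduce F->id. Stack=[F] ptr=1 lookahead=* remaining=[* num - num + num - ( id ) - id + id $]
Step 3: reduce T->F. Stack=[T] ptr=1 lookahead=* remaining=[* num - num + num - ( id ) - id + id $]
Step 4: shift *. Stack=[T *] ptr=2 lookahead=num remaining=[num - num + num - ( id ) - id + id $]
Step 5: shift num. Stack=[T * num] ptr=3 lookahead=- remaining=[- num + num - ( id ) - id + id $]
Step 6: reduce F->num. Stack=[T * F] ptr=3 lookahead=- remaining=[- num + num - ( id ) - id + id $]
Step 7: reduce T->T * F. Stack=[T] ptr=3 lookahead=- remaining=[- num + num - ( id ) - id + id $]
Step 8: reduce E->T. Stack=[E] ptr=3 lookahead=- remaining=[- num + num - ( id ) - id + id $]
Step 9: shift -. Stack=[E -] ptr=4 lookahead=num remaining=[num + num - ( id ) - id + id $]
Step 10: shift num. Stack=[E - num] ptr=5 lookahead=+ remaining=[+ num - ( id ) - id + id $]
Step 11: reduce F->num. Stack=[E - F] ptr=5 lookahead=+ remaining=[+ num - ( id ) - id + id $]
Step 12: reduce T->F. Stack=[E - T] ptr=5 lookahead=+ remaining=[+ num - ( id ) - id + id $]
Step 13: reduce E->E - T. Stack=[E] ptr=5 lookahead=+ remaining=[+ num - ( id ) - id + id $]
Step 14: shift +. Stack=[E +] ptr=6 lookahead=num remaining=[num - ( id ) - id + id $]
Step 15: shift num. Stack=[E + num] ptr=7 lookahead=- remaining=[- ( id ) - id + id $]
Step 16: reduce F->num. Stack=[E + F] ptr=7 lookahead=- remaining=[- ( id ) - id + id $]
Step 17: reduce T->F. Stack=[E + T] ptr=7 lookahead=- remaining=[- ( id ) - id + id $]
Step 18: reduce E->E + T. Stack=[E] ptr=7 lookahead=- remaining=[- ( id ) - id + id $]
Step 19: shift -. Stack=[E -] ptr=8 lookahead=( remaining=[( id ) - id + id $]
Step 20: shift (. Stack=[E - (] ptr=9 lookahead=id remaining=[id ) - id + id $]
Step 21: shift id. Stack=[E - ( id] ptr=10 lookahead=) remaining=[) - id + id $]
Step 22: reduce F->id. Stack=[E - ( F] ptr=10 lookahead=) remaining=[) - id + id $]
Step 23: reduce T->F. Stack=[E - ( T] ptr=10 lookahead=) remaining=[) - id + id $]
Step 24: reduce E->T. Stack=[E - ( E] ptr=10 lookahead=) remaining=[) - id + id $]
Step 25: shift ). Stack=[E - ( E )] ptr=11 lookahead=- remaining=[- id + id $]
Step 26: reduce F->( E ). Stack=[E - F] ptr=11 lookahead=- remaining=[- id + id $]
Step 27: reduce T->F. Stack=[E - T] ptr=11 lookahead=- remaining=[- id + id $]
Step 28: reduce E->E - T. Stack=[E] ptr=11 lookahead=- remaining=[- id + id $]
Step 29: shift -. Stack=[E -] ptr=12 lookahead=id remaining=[id + id $]
Step 30: shift id. Stack=[E - id] ptr=13 lookahead=+ remaining=[+ id $]
Step 31: reduce F->id. Stack=[E - F] ptr=13 lookahead=+ remaining=[+ id $]
Step 32: reduce T->F. Stack=[E - T] ptr=13 lookahead=+ remaining=[+ id $]
Step 33: reduce E->E - T. Stack=[E] ptr=13 lookahead=+ remaining=[+ id $]
Step 34: shift +. Stack=[E +] ptr=14 lookahead=id remaining=[id $]
Step 35: shift id. Stack=[E + id] ptr=15 lookahead=$ remaining=[$]
Step 36: reduce F->id. Stack=[E + F] ptr=15 lookahead=$ remaining=[$]
Step 37: reduce T->F. Stack=[E + T] ptr=15 lookahead=$ remaining=[$]
Step 38: reduce E->E + T. Stack=[E] ptr=15 lookahead=$ remaining=[$]
Step 39: accept. Stack=[E] ptr=15 lookahead=$ remaining=[$]

Answer: 39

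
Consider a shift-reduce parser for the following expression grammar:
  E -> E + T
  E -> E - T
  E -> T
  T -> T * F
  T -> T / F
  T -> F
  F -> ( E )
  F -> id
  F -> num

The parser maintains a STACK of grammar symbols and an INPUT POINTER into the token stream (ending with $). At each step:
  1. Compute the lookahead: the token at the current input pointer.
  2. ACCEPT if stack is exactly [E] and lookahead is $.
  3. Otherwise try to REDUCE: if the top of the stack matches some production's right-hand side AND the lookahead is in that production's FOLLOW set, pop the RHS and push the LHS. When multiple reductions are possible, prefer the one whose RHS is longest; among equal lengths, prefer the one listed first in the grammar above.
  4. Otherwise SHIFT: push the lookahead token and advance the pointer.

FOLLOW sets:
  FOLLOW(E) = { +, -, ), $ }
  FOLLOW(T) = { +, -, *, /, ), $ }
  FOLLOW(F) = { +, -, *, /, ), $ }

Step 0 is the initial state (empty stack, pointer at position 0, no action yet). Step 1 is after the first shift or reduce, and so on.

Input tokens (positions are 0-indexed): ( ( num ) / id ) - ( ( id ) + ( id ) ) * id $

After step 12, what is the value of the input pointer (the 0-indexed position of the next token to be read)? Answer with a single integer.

Step 1: shift (. Stack=[(] ptr=1 lookahead=( remaining=[( num ) / id ) - ( ( id ) + ( id ) ) * id $]
Step 2: shift (. Stack=[( (] ptr=2 lookahead=num remaining=[num ) / id ) - ( ( id ) + ( id ) ) * id $]
Step 3: shift num. Stack=[( ( num] ptr=3 lookahead=) remaining=[) / id ) - ( ( id ) + ( id ) ) * id $]
Step 4: reduce F->num. Stack=[( ( F] ptr=3 lookahead=) remaining=[) / id ) - ( ( id ) + ( id ) ) * id $]
Step 5: reduce T->F. Stack=[( ( T] ptr=3 lookahead=) remaining=[) / id ) - ( ( id ) + ( id ) ) * id $]
Step 6: reduce E->T. Stack=[( ( E] ptr=3 lookahead=) remaining=[) / id ) - ( ( id ) + ( id ) ) * id $]
Step 7: shift ). Stack=[( ( E )] ptr=4 lookahead=/ remaining=[/ id ) - ( ( id ) + ( id ) ) * id $]
Step 8: reduce F->( E ). Stack=[( F] ptr=4 lookahead=/ remaining=[/ id ) - ( ( id ) + ( id ) ) * id $]
Step 9: reduce T->F. Stack=[( T] ptr=4 lookahead=/ remaining=[/ id ) - ( ( id ) + ( id ) ) * id $]
Step 10: shift /. Stack=[( T /] ptr=5 lookahead=id remaining=[id ) - ( ( id ) + ( id ) ) * id $]
Step 11: shift id. Stack=[( T / id] ptr=6 lookahead=) remaining=[) - ( ( id ) + ( id ) ) * id $]
Step 12: reduce F->id. Stack=[( T / F] ptr=6 lookahead=) remaining=[) - ( ( id ) + ( id ) ) * id $]

Answer: 6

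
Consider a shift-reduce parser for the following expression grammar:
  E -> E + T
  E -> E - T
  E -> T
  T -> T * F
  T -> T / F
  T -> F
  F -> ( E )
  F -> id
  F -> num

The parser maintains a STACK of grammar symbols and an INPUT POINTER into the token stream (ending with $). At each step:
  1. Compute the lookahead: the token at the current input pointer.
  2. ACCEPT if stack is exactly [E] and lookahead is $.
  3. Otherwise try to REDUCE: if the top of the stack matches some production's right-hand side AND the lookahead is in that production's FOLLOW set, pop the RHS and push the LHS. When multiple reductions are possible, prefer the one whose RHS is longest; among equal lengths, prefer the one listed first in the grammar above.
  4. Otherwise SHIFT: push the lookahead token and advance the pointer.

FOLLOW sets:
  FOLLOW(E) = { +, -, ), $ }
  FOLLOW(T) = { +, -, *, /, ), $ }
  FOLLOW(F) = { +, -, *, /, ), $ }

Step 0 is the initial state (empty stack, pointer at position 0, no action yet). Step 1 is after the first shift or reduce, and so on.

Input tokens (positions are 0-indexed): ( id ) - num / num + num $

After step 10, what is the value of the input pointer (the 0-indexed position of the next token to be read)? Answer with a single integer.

Answer: 4

Derivation:
Step 1: shift (. Stack=[(] ptr=1 lookahead=id remaining=[id ) - num / num + num $]
Step 2: shift id. Stack=[( id] ptr=2 lookahead=) remaining=[) - num / num + num $]
Step 3: reduce F->id. Stack=[( F] ptr=2 lookahead=) remaining=[) - num / num + num $]
Step 4: reduce T->F. Stack=[( T] ptr=2 lookahead=) remaining=[) - num / num + num $]
Step 5: reduce E->T. Stack=[( E] ptr=2 lookahead=) remaining=[) - num / num + num $]
Step 6: shift ). Stack=[( E )] ptr=3 lookahead=- remaining=[- num / num + num $]
Step 7: reduce F->( E ). Stack=[F] ptr=3 lookahead=- remaining=[- num / num + num $]
Step 8: reduce T->F. Stack=[T] ptr=3 lookahead=- remaining=[- num / num + num $]
Step 9: reduce E->T. Stack=[E] ptr=3 lookahead=- remaining=[- num / num + num $]
Step 10: shift -. Stack=[E -] ptr=4 lookahead=num remaining=[num / num + num $]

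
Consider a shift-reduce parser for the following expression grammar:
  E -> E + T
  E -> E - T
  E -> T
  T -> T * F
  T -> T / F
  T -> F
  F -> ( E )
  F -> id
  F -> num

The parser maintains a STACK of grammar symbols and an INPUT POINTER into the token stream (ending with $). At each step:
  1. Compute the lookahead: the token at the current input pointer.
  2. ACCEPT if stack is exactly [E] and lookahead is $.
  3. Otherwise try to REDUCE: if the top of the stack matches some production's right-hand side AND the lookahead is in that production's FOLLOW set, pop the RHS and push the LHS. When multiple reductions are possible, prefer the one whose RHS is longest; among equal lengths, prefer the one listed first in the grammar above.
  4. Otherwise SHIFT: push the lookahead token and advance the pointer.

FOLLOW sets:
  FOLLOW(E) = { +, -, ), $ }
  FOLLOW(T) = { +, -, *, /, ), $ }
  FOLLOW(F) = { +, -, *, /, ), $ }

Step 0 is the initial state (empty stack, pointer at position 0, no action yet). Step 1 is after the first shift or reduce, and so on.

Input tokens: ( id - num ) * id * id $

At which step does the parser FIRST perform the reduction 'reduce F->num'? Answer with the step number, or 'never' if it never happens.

Answer: 8

Derivation:
Step 1: shift (. Stack=[(] ptr=1 lookahead=id remaining=[id - num ) * id * id $]
Step 2: shift id. Stack=[( id] ptr=2 lookahead=- remaining=[- num ) * id * id $]
Step 3: reduce F->id. Stack=[( F] ptr=2 lookahead=- remaining=[- num ) * id * id $]
Step 4: reduce T->F. Stack=[( T] ptr=2 lookahead=- remaining=[- num ) * id * id $]
Step 5: reduce E->T. Stack=[( E] ptr=2 lookahead=- remaining=[- num ) * id * id $]
Step 6: shift -. Stack=[( E -] ptr=3 lookahead=num remaining=[num ) * id * id $]
Step 7: shift num. Stack=[( E - num] ptr=4 lookahead=) remaining=[) * id * id $]
Step 8: reduce F->num. Stack=[( E - F] ptr=4 lookahead=) remaining=[) * id * id $]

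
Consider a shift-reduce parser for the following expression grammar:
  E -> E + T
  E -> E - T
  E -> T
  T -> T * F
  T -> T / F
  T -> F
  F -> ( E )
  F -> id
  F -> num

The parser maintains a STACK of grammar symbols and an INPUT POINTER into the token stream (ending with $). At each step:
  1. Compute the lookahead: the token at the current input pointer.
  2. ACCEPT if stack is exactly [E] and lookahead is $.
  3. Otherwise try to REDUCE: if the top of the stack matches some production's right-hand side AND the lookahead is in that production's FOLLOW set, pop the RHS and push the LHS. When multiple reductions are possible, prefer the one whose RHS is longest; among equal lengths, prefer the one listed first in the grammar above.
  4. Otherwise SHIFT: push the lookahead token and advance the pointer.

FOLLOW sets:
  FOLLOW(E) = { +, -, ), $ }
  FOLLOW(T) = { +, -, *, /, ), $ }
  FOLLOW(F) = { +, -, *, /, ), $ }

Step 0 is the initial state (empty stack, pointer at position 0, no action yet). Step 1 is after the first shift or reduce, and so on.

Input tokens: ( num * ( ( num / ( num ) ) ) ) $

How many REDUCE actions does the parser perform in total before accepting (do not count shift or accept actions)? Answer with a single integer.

Answer: 19

Derivation:
Step 1: shift (. Stack=[(] ptr=1 lookahead=num remaining=[num * ( ( num / ( num ) ) ) ) $]
Step 2: shift num. Stack=[( num] ptr=2 lookahead=* remaining=[* ( ( num / ( num ) ) ) ) $]
Step 3: reduce F->num. Stack=[( F] ptr=2 lookahead=* remaining=[* ( ( num / ( num ) ) ) ) $]
Step 4: reduce T->F. Stack=[( T] ptr=2 lookahead=* remaining=[* ( ( num / ( num ) ) ) ) $]
Step 5: shift *. Stack=[( T *] ptr=3 lookahead=( remaining=[( ( num / ( num ) ) ) ) $]
Step 6: shift (. Stack=[( T * (] ptr=4 lookahead=( remaining=[( num / ( num ) ) ) ) $]
Step 7: shift (. Stack=[( T * ( (] ptr=5 lookahead=num remaining=[num / ( num ) ) ) ) $]
Step 8: shift num. Stack=[( T * ( ( num] ptr=6 lookahead=/ remaining=[/ ( num ) ) ) ) $]
Step 9: reduce F->num. Stack=[( T * ( ( F] ptr=6 lookahead=/ remaining=[/ ( num ) ) ) ) $]
Step 10: reduce T->F. Stack=[( T * ( ( T] ptr=6 lookahead=/ remaining=[/ ( num ) ) ) ) $]
Step 11: shift /. Stack=[( T * ( ( T /] ptr=7 lookahead=( remaining=[( num ) ) ) ) $]
Step 12: shift (. Stack=[( T * ( ( T / (] ptr=8 lookahead=num remaining=[num ) ) ) ) $]
Step 13: shift num. Stack=[( T * ( ( T / ( num] ptr=9 lookahead=) remaining=[) ) ) ) $]
Step 14: reduce F->num. Stack=[( T * ( ( T / ( F] ptr=9 lookahead=) remaining=[) ) ) ) $]
Step 15: reduce T->F. Stack=[( T * ( ( T / ( T] ptr=9 lookahead=) remaining=[) ) ) ) $]
Step 16: reduce E->T. Stack=[( T * ( ( T / ( E] ptr=9 lookahead=) remaining=[) ) ) ) $]
Step 17: shift ). Stack=[( T * ( ( T / ( E )] ptr=10 lookahead=) remaining=[) ) ) $]
Step 18: reduce F->( E ). Stack=[( T * ( ( T / F] ptr=10 lookahead=) remaining=[) ) ) $]
Step 19: reduce T->T / F. Stack=[( T * ( ( T] ptr=10 lookahead=) remaining=[) ) ) $]
Step 20: reduce E->T. Stack=[( T * ( ( E] ptr=10 lookahead=) remaining=[) ) ) $]
Step 21: shift ). Stack=[( T * ( ( E )] ptr=11 lookahead=) remaining=[) ) $]
Step 22: reduce F->( E ). Stack=[( T * ( F] ptr=11 lookahead=) remaining=[) ) $]
Step 23: reduce T->F. Stack=[( T * ( T] ptr=11 lookahead=) remaining=[) ) $]
Step 24: reduce E->T. Stack=[( T * ( E] ptr=11 lookahead=) remaining=[) ) $]
Step 25: shift ). Stack=[( T * ( E )] ptr=12 lookahead=) remaining=[) $]
Step 26: reduce F->( E ). Stack=[( T * F] ptr=12 lookahead=) remaining=[) $]
Step 27: reduce T->T * F. Stack=[( T] ptr=12 lookahead=) remaining=[) $]
Step 28: reduce E->T. Stack=[( E] ptr=12 lookahead=) remaining=[) $]
Step 29: shift ). Stack=[( E )] ptr=13 lookahead=$ remaining=[$]
Step 30: reduce F->( E ). Stack=[F] ptr=13 lookahead=$ remaining=[$]
Step 31: reduce T->F. Stack=[T] ptr=13 lookahead=$ remaining=[$]
Step 32: reduce E->T. Stack=[E] ptr=13 lookahead=$ remaining=[$]
Step 33: accept. Stack=[E] ptr=13 lookahead=$ remaining=[$]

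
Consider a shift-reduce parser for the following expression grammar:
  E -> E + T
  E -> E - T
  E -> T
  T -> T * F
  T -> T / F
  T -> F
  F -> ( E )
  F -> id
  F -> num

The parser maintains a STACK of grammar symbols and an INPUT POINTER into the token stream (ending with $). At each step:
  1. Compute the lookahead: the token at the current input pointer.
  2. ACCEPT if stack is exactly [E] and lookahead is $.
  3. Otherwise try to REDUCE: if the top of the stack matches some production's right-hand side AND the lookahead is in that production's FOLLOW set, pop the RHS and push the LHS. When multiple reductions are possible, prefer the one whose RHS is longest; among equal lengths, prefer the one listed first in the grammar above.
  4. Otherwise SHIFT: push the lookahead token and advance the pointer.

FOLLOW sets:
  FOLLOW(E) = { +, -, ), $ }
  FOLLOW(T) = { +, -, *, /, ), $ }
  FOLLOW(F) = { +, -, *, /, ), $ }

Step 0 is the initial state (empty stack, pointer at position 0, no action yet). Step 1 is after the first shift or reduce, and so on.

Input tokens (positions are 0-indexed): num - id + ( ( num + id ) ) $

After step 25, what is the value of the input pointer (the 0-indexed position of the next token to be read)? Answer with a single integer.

Answer: 10

Derivation:
Step 1: shift num. Stack=[num] ptr=1 lookahead=- remaining=[- id + ( ( num + id ) ) $]
Step 2: reduce F->num. Stack=[F] ptr=1 lookahead=- remaining=[- id + ( ( num + id ) ) $]
Step 3: reduce T->F. Stack=[T] ptr=1 lookahead=- remaining=[- id + ( ( num + id ) ) $]
Step 4: reduce E->T. Stack=[E] ptr=1 lookahead=- remaining=[- id + ( ( num + id ) ) $]
Step 5: shift -. Stack=[E -] ptr=2 lookahead=id remaining=[id + ( ( num + id ) ) $]
Step 6: shift id. Stack=[E - id] ptr=3 lookahead=+ remaining=[+ ( ( num + id ) ) $]
Step 7: reduce F->id. Stack=[E - F] ptr=3 lookahead=+ remaining=[+ ( ( num + id ) ) $]
Step 8: reduce T->F. Stack=[E - T] ptr=3 lookahead=+ remaining=[+ ( ( num + id ) ) $]
Step 9: reduce E->E - T. Stack=[E] ptr=3 lookahead=+ remaining=[+ ( ( num + id ) ) $]
Step 10: shift +. Stack=[E +] ptr=4 lookahead=( remaining=[( ( num + id ) ) $]
Step 11: shift (. Stack=[E + (] ptr=5 lookahead=( remaining=[( num + id ) ) $]
Step 12: shift (. Stack=[E + ( (] ptr=6 lookahead=num remaining=[num + id ) ) $]
Step 13: shift num. Stack=[E + ( ( num] ptr=7 lookahead=+ remaining=[+ id ) ) $]
Step 14: reduce F->num. Stack=[E + ( ( F] ptr=7 lookahead=+ remaining=[+ id ) ) $]
Step 15: reduce T->F. Stack=[E + ( ( T] ptr=7 lookahead=+ remaining=[+ id ) ) $]
Step 16: reduce E->T. Stack=[E + ( ( E] ptr=7 lookahead=+ remaining=[+ id ) ) $]
Step 17: shift +. Stack=[E + ( ( E +] ptr=8 lookahead=id remaining=[id ) ) $]
Step 18: shift id. Stack=[E + ( ( E + id] ptr=9 lookahead=) remaining=[) ) $]
Step 19: reduce F->id. Stack=[E + ( ( E + F] ptr=9 lookahead=) remaining=[) ) $]
Step 20: reduce T->F. Stack=[E + ( ( E + T] ptr=9 lookahead=) remaining=[) ) $]
Step 21: reduce E->E + T. Stack=[E + ( ( E] ptr=9 lookahead=) remaining=[) ) $]
Step 22: shift ). Stack=[E + ( ( E )] ptr=10 lookahead=) remaining=[) $]
Step 23: reduce F->( E ). Stack=[E + ( F] ptr=10 lookahead=) remaining=[) $]
Step 24: reduce T->F. Stack=[E + ( T] ptr=10 lookahead=) remaining=[) $]
Step 25: reduce E->T. Stack=[E + ( E] ptr=10 lookahead=) remaining=[) $]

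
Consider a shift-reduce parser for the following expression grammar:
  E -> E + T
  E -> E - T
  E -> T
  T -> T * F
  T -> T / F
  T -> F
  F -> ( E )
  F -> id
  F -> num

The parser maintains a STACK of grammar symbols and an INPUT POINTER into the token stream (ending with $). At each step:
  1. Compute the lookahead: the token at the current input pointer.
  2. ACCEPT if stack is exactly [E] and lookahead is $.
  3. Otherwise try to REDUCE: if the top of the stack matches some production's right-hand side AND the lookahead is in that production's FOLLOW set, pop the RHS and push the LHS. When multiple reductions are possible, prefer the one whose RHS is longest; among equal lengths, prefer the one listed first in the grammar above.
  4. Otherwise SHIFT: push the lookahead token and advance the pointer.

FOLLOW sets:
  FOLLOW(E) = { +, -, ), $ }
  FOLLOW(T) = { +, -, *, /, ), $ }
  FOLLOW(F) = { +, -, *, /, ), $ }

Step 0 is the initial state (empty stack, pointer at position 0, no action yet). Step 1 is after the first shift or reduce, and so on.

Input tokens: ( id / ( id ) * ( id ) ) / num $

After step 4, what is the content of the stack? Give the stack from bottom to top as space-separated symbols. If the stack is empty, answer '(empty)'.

Step 1: shift (. Stack=[(] ptr=1 lookahead=id remaining=[id / ( id ) * ( id ) ) / num $]
Step 2: shift id. Stack=[( id] ptr=2 lookahead=/ remaining=[/ ( id ) * ( id ) ) / num $]
Step 3: reduce F->id. Stack=[( F] ptr=2 lookahead=/ remaining=[/ ( id ) * ( id ) ) / num $]
Step 4: reduce T->F. Stack=[( T] ptr=2 lookahead=/ remaining=[/ ( id ) * ( id ) ) / num $]

Answer: ( T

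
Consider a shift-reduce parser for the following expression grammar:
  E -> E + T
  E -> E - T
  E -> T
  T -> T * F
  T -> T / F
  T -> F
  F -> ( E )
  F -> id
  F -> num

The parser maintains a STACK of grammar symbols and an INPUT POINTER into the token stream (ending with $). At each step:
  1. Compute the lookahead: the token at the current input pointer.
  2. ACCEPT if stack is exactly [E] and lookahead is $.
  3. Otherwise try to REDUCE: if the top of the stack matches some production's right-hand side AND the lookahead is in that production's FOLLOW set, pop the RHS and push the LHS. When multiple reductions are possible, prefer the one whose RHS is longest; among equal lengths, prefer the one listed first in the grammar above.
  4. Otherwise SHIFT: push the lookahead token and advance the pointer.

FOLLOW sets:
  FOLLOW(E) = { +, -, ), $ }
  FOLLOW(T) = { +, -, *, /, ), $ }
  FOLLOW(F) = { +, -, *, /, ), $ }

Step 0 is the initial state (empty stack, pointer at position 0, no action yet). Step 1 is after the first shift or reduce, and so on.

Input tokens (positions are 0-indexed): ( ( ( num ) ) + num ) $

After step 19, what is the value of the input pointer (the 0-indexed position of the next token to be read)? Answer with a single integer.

Answer: 8

Derivation:
Step 1: shift (. Stack=[(] ptr=1 lookahead=( remaining=[( ( num ) ) + num ) $]
Step 2: shift (. Stack=[( (] ptr=2 lookahead=( remaining=[( num ) ) + num ) $]
Step 3: shift (. Stack=[( ( (] ptr=3 lookahead=num remaining=[num ) ) + num ) $]
Step 4: shift num. Stack=[( ( ( num] ptr=4 lookahead=) remaining=[) ) + num ) $]
Step 5: reduce F->num. Stack=[( ( ( F] ptr=4 lookahead=) remaining=[) ) + num ) $]
Step 6: reduce T->F. Stack=[( ( ( T] ptr=4 lookahead=) remaining=[) ) + num ) $]
Step 7: reduce E->T. Stack=[( ( ( E] ptr=4 lookahead=) remaining=[) ) + num ) $]
Step 8: shift ). Stack=[( ( ( E )] ptr=5 lookahead=) remaining=[) + num ) $]
Step 9: reduce F->( E ). Stack=[( ( F] ptr=5 lookahead=) remaining=[) + num ) $]
Step 10: reduce T->F. Stack=[( ( T] ptr=5 lookahead=) remaining=[) + num ) $]
Step 11: reduce E->T. Stack=[( ( E] ptr=5 lookahead=) remaining=[) + num ) $]
Step 12: shift ). Stack=[( ( E )] ptr=6 lookahead=+ remaining=[+ num ) $]
Step 13: reduce F->( E ). Stack=[( F] ptr=6 lookahead=+ remaining=[+ num ) $]
Step 14: reduce T->F. Stack=[( T] ptr=6 lookahead=+ remaining=[+ num ) $]
Step 15: reduce E->T. Stack=[( E] ptr=6 lookahead=+ remaining=[+ num ) $]
Step 16: shift +. Stack=[( E +] ptr=7 lookahead=num remaining=[num ) $]
Step 17: shift num. Stack=[( E + num] ptr=8 lookahead=) remaining=[) $]
Step 18: reduce F->num. Stack=[( E + F] ptr=8 lookahead=) remaining=[) $]
Step 19: reduce T->F. Stack=[( E + T] ptr=8 lookahead=) remaining=[) $]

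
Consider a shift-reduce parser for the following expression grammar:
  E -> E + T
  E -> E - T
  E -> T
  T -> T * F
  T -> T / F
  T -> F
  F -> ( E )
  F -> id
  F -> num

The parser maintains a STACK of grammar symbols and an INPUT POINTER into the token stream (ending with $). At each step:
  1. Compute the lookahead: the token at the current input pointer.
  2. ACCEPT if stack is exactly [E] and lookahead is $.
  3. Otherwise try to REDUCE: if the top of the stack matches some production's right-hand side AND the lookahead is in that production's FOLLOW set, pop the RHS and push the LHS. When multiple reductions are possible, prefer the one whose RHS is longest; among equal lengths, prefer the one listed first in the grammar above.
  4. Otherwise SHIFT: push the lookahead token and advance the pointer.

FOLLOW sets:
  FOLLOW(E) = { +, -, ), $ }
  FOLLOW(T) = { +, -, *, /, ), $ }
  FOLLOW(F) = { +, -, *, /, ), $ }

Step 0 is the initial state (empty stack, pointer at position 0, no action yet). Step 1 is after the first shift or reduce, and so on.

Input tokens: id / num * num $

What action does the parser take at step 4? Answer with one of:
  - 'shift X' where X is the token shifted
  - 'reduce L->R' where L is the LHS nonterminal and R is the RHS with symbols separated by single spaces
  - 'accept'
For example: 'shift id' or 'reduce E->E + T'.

Answer: shift /

Derivation:
Step 1: shift id. Stack=[id] ptr=1 lookahead=/ remaining=[/ num * num $]
Step 2: reduce F->id. Stack=[F] ptr=1 lookahead=/ remaining=[/ num * num $]
Step 3: reduce T->F. Stack=[T] ptr=1 lookahead=/ remaining=[/ num * num $]
Step 4: shift /. Stack=[T /] ptr=2 lookahead=num remaining=[num * num $]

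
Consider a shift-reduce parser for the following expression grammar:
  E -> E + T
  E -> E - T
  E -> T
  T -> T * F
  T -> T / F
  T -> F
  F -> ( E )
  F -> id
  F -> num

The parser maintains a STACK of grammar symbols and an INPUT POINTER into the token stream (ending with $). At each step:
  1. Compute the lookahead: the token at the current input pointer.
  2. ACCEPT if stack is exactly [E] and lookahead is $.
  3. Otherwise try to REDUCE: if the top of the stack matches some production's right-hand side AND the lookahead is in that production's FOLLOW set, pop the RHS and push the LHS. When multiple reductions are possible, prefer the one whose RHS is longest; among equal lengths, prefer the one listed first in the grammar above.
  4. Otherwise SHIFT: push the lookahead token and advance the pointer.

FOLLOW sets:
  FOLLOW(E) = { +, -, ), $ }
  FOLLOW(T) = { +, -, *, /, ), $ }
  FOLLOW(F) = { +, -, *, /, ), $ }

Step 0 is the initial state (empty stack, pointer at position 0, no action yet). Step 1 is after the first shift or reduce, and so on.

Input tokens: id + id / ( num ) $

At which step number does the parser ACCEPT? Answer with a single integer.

Answer: 19

Derivation:
Step 1: shift id. Stack=[id] ptr=1 lookahead=+ remaining=[+ id / ( num ) $]
Step 2: reduce F->id. Stack=[F] ptr=1 lookahead=+ remaining=[+ id / ( num ) $]
Step 3: reduce T->F. Stack=[T] ptr=1 lookahead=+ remaining=[+ id / ( num ) $]
Step 4: reduce E->T. Stack=[E] ptr=1 lookahead=+ remaining=[+ id / ( num ) $]
Step 5: shift +. Stack=[E +] ptr=2 lookahead=id remaining=[id / ( num ) $]
Step 6: shift id. Stack=[E + id] ptr=3 lookahead=/ remaining=[/ ( num ) $]
Step 7: reduce F->id. Stack=[E + F] ptr=3 lookahead=/ remaining=[/ ( num ) $]
Step 8: reduce T->F. Stack=[E + T] ptr=3 lookahead=/ remaining=[/ ( num ) $]
Step 9: shift /. Stack=[E + T /] ptr=4 lookahead=( remaining=[( num ) $]
Step 10: shift (. Stack=[E + T / (] ptr=5 lookahead=num remaining=[num ) $]
Step 11: shift num. Stack=[E + T / ( num] ptr=6 lookahead=) remaining=[) $]
Step 12: reduce F->num. Stack=[E + T / ( F] ptr=6 lookahead=) remaining=[) $]
Step 13: reduce T->F. Stack=[E + T / ( T] ptr=6 lookahead=) remaining=[) $]
Step 14: reduce E->T. Stack=[E + T / ( E] ptr=6 lookahead=) remaining=[) $]
Step 15: shift ). Stack=[E + T / ( E )] ptr=7 lookahead=$ remaining=[$]
Step 16: reduce F->( E ). Stack=[E + T / F] ptr=7 lookahead=$ remaining=[$]
Step 17: reduce T->T / F. Stack=[E + T] ptr=7 lookahead=$ remaining=[$]
Step 18: reduce E->E + T. Stack=[E] ptr=7 lookahead=$ remaining=[$]
Step 19: accept. Stack=[E] ptr=7 lookahead=$ remaining=[$]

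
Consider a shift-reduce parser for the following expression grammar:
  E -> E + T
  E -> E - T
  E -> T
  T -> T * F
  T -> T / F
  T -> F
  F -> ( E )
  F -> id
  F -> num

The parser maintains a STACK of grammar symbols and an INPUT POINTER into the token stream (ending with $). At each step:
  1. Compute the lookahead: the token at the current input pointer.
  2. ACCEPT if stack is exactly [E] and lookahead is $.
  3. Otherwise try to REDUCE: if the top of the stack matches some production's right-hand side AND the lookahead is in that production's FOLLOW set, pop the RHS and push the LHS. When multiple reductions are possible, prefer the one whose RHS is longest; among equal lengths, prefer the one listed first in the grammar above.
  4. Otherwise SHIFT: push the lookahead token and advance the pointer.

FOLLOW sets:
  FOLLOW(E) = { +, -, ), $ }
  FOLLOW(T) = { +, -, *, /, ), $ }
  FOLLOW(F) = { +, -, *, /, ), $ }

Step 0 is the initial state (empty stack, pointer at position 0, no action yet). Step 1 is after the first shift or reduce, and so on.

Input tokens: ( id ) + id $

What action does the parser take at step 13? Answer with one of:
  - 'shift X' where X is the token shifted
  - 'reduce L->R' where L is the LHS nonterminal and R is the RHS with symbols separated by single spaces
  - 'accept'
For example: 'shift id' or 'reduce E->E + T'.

Step 1: shift (. Stack=[(] ptr=1 lookahead=id remaining=[id ) + id $]
Step 2: shift id. Stack=[( id] ptr=2 lookahead=) remaining=[) + id $]
Step 3: reduce F->id. Stack=[( F] ptr=2 lookahead=) remaining=[) + id $]
Step 4: reduce T->F. Stack=[( T] ptr=2 lookahead=) remaining=[) + id $]
Step 5: reduce E->T. Stack=[( E] ptr=2 lookahead=) remaining=[) + id $]
Step 6: shift ). Stack=[( E )] ptr=3 lookahead=+ remaining=[+ id $]
Step 7: reduce F->( E ). Stack=[F] ptr=3 lookahead=+ remaining=[+ id $]
Step 8: reduce T->F. Stack=[T] ptr=3 lookahead=+ remaining=[+ id $]
Step 9: reduce E->T. Stack=[E] ptr=3 lookahead=+ remaining=[+ id $]
Step 10: shift +. Stack=[E +] ptr=4 lookahead=id remaining=[id $]
Step 11: shift id. Stack=[E + id] ptr=5 lookahead=$ remaining=[$]
Step 12: reduce F->id. Stack=[E + F] ptr=5 lookahead=$ remaining=[$]
Step 13: reduce T->F. Stack=[E + T] ptr=5 lookahead=$ remaining=[$]

Answer: reduce T->F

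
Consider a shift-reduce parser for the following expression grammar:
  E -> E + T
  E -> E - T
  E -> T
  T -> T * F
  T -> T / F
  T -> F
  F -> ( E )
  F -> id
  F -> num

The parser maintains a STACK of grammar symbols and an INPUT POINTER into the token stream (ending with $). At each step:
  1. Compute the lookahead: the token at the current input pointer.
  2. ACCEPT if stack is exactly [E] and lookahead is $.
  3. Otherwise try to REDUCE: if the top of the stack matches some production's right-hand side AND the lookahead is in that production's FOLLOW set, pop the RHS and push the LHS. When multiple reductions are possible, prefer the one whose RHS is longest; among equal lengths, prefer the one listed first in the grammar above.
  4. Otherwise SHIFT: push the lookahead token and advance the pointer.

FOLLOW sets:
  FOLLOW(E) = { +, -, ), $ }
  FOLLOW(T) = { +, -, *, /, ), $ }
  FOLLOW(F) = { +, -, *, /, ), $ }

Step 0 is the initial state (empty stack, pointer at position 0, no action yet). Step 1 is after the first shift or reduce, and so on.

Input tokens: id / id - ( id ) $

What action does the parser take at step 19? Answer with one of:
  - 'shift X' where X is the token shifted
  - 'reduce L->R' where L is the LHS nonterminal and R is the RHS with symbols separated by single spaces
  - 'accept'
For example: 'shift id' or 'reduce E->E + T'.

Answer: accept

Derivation:
Step 1: shift id. Stack=[id] ptr=1 lookahead=/ remaining=[/ id - ( id ) $]
Step 2: reduce F->id. Stack=[F] ptr=1 lookahead=/ remaining=[/ id - ( id ) $]
Step 3: reduce T->F. Stack=[T] ptr=1 lookahead=/ remaining=[/ id - ( id ) $]
Step 4: shift /. Stack=[T /] ptr=2 lookahead=id remaining=[id - ( id ) $]
Step 5: shift id. Stack=[T / id] ptr=3 lookahead=- remaining=[- ( id ) $]
Step 6: reduce F->id. Stack=[T / F] ptr=3 lookahead=- remaining=[- ( id ) $]
Step 7: reduce T->T / F. Stack=[T] ptr=3 lookahead=- remaining=[- ( id ) $]
Step 8: reduce E->T. Stack=[E] ptr=3 lookahead=- remaining=[- ( id ) $]
Step 9: shift -. Stack=[E -] ptr=4 lookahead=( remaining=[( id ) $]
Step 10: shift (. Stack=[E - (] ptr=5 lookahead=id remaining=[id ) $]
Step 11: shift id. Stack=[E - ( id] ptr=6 lookahead=) remaining=[) $]
Step 12: reduce F->id. Stack=[E - ( F] ptr=6 lookahead=) remaining=[) $]
Step 13: reduce T->F. Stack=[E - ( T] ptr=6 lookahead=) remaining=[) $]
Step 14: reduce E->T. Stack=[E - ( E] ptr=6 lookahead=) remaining=[) $]
Step 15: shift ). Stack=[E - ( E )] ptr=7 lookahead=$ remaining=[$]
Step 16: reduce F->( E ). Stack=[E - F] ptr=7 lookahead=$ remaining=[$]
Step 17: reduce T->F. Stack=[E - T] ptr=7 lookahead=$ remaining=[$]
Step 18: reduce E->E - T. Stack=[E] ptr=7 lookahead=$ remaining=[$]
Step 19: accept. Stack=[E] ptr=7 lookahead=$ remaining=[$]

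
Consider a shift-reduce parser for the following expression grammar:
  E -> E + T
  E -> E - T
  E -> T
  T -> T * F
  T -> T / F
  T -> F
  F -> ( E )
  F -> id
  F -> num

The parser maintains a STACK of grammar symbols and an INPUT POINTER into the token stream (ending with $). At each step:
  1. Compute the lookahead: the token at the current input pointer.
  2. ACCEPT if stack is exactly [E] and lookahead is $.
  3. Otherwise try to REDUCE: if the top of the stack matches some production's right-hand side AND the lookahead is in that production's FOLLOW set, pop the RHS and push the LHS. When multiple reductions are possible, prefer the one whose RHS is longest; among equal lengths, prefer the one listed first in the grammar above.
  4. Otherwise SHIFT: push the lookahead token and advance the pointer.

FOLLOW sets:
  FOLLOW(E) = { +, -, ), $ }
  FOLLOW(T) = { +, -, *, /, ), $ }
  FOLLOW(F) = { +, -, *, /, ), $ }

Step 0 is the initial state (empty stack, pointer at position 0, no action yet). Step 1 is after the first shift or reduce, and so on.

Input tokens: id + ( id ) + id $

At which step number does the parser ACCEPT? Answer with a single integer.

Step 1: shift id. Stack=[id] ptr=1 lookahead=+ remaining=[+ ( id ) + id $]
Step 2: reduce F->id. Stack=[F] ptr=1 lookahead=+ remaining=[+ ( id ) + id $]
Step 3: reduce T->F. Stack=[T] ptr=1 lookahead=+ remaining=[+ ( id ) + id $]
Step 4: reduce E->T. Stack=[E] ptr=1 lookahead=+ remaining=[+ ( id ) + id $]
Step 5: shift +. Stack=[E +] ptr=2 lookahead=( remaining=[( id ) + id $]
Step 6: shift (. Stack=[E + (] ptr=3 lookahead=id remaining=[id ) + id $]
Step 7: shift id. Stack=[E + ( id] ptr=4 lookahead=) remaining=[) + id $]
Step 8: reduce F->id. Stack=[E + ( F] ptr=4 lookahead=) remaining=[) + id $]
Step 9: reduce T->F. Stack=[E + ( T] ptr=4 lookahead=) remaining=[) + id $]
Step 10: reduce E->T. Stack=[E + ( E] ptr=4 lookahead=) remaining=[) + id $]
Step 11: shift ). Stack=[E + ( E )] ptr=5 lookahead=+ remaining=[+ id $]
Step 12: reduce F->( E ). Stack=[E + F] ptr=5 lookahead=+ remaining=[+ id $]
Step 13: reduce T->F. Stack=[E + T] ptr=5 lookahead=+ remaining=[+ id $]
Step 14: reduce E->E + T. Stack=[E] ptr=5 lookahead=+ remaining=[+ id $]
Step 15: shift +. Stack=[E +] ptr=6 lookahead=id remaining=[id $]
Step 16: shift id. Stack=[E + id] ptr=7 lookahead=$ remaining=[$]
Step 17: reduce F->id. Stack=[E + F] ptr=7 lookahead=$ remaining=[$]
Step 18: reduce T->F. Stack=[E + T] ptr=7 lookahead=$ remaining=[$]
Step 19: reduce E->E + T. Stack=[E] ptr=7 lookahead=$ remaining=[$]
Step 20: accept. Stack=[E] ptr=7 lookahead=$ remaining=[$]

Answer: 20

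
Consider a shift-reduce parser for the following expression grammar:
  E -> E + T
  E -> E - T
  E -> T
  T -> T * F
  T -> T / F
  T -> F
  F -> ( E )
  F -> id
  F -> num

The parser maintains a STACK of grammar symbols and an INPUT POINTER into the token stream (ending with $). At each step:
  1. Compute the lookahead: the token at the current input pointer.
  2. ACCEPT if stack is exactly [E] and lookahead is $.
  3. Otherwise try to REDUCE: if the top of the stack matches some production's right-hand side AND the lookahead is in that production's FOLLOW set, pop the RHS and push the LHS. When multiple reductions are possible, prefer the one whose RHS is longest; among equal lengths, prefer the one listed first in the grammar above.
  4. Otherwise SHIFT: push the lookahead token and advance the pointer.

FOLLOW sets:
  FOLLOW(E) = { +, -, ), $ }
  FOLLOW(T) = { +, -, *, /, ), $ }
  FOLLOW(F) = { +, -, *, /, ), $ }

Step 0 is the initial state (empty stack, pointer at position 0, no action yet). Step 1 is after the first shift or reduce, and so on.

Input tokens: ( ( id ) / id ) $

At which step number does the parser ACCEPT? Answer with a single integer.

Step 1: shift (. Stack=[(] ptr=1 lookahead=( remaining=[( id ) / id ) $]
Step 2: shift (. Stack=[( (] ptr=2 lookahead=id remaining=[id ) / id ) $]
Step 3: shift id. Stack=[( ( id] ptr=3 lookahead=) remaining=[) / id ) $]
Step 4: reduce F->id. Stack=[( ( F] ptr=3 lookahead=) remaining=[) / id ) $]
Step 5: reduce T->F. Stack=[( ( T] ptr=3 lookahead=) remaining=[) / id ) $]
Step 6: reduce E->T. Stack=[( ( E] ptr=3 lookahead=) remaining=[) / id ) $]
Step 7: shift ). Stack=[( ( E )] ptr=4 lookahead=/ remaining=[/ id ) $]
Step 8: reduce F->( E ). Stack=[( F] ptr=4 lookahead=/ remaining=[/ id ) $]
Step 9: reduce T->F. Stack=[( T] ptr=4 lookahead=/ remaining=[/ id ) $]
Step 10: shift /. Stack=[( T /] ptr=5 lookahead=id remaining=[id ) $]
Step 11: shift id. Stack=[( T / id] ptr=6 lookahead=) remaining=[) $]
Step 12: reduce F->id. Stack=[( T / F] ptr=6 lookahead=) remaining=[) $]
Step 13: reduce T->T / F. Stack=[( T] ptr=6 lookahead=) remaining=[) $]
Step 14: reduce E->T. Stack=[( E] ptr=6 lookahead=) remaining=[) $]
Step 15: shift ). Stack=[( E )] ptr=7 lookahead=$ remaining=[$]
Step 16: reduce F->( E ). Stack=[F] ptr=7 lookahead=$ remaining=[$]
Step 17: reduce T->F. Stack=[T] ptr=7 lookahead=$ remaining=[$]
Step 18: reduce E->T. Stack=[E] ptr=7 lookahead=$ remaining=[$]
Step 19: accept. Stack=[E] ptr=7 lookahead=$ remaining=[$]

Answer: 19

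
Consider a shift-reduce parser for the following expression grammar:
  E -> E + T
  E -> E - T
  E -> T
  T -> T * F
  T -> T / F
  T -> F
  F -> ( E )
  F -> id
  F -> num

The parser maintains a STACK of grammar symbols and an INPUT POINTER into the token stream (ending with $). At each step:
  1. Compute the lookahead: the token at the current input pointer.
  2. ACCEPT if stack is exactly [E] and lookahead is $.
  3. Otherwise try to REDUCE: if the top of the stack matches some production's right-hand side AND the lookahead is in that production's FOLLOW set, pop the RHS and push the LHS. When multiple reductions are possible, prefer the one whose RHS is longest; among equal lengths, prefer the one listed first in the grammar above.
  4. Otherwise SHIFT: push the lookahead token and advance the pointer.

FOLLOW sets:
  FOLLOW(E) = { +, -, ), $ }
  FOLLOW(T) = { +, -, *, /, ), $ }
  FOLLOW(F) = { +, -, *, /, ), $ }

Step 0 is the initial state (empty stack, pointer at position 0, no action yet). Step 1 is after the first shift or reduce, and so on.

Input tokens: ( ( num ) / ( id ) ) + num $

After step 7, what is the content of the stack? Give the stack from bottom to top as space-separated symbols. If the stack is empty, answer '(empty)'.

Step 1: shift (. Stack=[(] ptr=1 lookahead=( remaining=[( num ) / ( id ) ) + num $]
Step 2: shift (. Stack=[( (] ptr=2 lookahead=num remaining=[num ) / ( id ) ) + num $]
Step 3: shift num. Stack=[( ( num] ptr=3 lookahead=) remaining=[) / ( id ) ) + num $]
Step 4: reduce F->num. Stack=[( ( F] ptr=3 lookahead=) remaining=[) / ( id ) ) + num $]
Step 5: reduce T->F. Stack=[( ( T] ptr=3 lookahead=) remaining=[) / ( id ) ) + num $]
Step 6: reduce E->T. Stack=[( ( E] ptr=3 lookahead=) remaining=[) / ( id ) ) + num $]
Step 7: shift ). Stack=[( ( E )] ptr=4 lookahead=/ remaining=[/ ( id ) ) + num $]

Answer: ( ( E )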